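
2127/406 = 5 + 97/406 = 5.24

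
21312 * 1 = 21312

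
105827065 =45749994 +60077071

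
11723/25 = 468+23/25=468.92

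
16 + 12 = 28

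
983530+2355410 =3338940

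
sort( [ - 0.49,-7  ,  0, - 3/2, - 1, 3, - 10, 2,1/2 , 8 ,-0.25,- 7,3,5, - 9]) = [ - 10, - 9,- 7 , - 7, - 3/2, - 1, - 0.49, - 0.25,0,1/2,2 , 3 , 3,  5,8]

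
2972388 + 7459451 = 10431839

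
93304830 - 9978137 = 83326693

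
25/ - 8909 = -1 + 8884/8909 = -  0.00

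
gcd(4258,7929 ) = 1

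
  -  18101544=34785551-52887095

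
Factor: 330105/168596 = 2^(  -  2)*3^1*5^1 *59^1*113^(-1 ) = 885/452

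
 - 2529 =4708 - 7237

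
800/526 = 1 + 137/263 = 1.52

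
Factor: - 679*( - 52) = 2^2*7^1*13^1*97^1 = 35308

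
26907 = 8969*3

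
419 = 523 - 104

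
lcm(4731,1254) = 104082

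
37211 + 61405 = 98616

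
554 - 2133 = - 1579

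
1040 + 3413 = 4453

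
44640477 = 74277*601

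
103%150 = 103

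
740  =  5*148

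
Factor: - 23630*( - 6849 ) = 2^1*3^2* 5^1*17^1*139^1* 761^1= 161841870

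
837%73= 34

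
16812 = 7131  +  9681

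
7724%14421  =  7724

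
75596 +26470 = 102066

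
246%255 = 246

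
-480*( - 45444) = 21813120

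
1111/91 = 1111/91 =12.21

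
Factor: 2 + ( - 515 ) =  - 513 = -3^3*19^1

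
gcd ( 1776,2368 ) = 592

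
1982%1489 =493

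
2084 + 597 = 2681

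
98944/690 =49472/345 = 143.40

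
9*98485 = 886365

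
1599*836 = 1336764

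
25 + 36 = 61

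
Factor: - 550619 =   -  641^1*859^1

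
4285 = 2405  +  1880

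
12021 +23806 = 35827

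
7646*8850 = 67667100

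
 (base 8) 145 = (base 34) 2X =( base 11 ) 92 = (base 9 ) 122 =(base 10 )101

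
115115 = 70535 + 44580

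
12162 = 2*6081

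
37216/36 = 9304/9 = 1033.78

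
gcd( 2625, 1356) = 3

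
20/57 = 20/57 = 0.35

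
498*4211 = 2097078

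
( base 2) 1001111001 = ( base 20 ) 1BD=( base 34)il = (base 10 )633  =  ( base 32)jp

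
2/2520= 1/1260= 0.00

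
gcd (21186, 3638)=214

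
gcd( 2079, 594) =297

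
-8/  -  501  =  8/501 = 0.02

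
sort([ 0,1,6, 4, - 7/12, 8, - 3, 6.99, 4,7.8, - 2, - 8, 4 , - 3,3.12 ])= [ - 8, - 3 , - 3, - 2,-7/12,0, 1, 3.12, 4,4,4,6, 6.99,7.8,8 ]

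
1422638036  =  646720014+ 775918022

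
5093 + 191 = 5284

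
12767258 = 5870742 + 6896516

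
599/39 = 15 + 14/39 = 15.36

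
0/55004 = 0 = 0.00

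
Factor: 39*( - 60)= - 2340 = -2^2*3^2*5^1*13^1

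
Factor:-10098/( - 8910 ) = 17/15=   3^(  -  1)*5^( - 1)*17^1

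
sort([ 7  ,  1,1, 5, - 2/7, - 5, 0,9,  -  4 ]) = [  -  5, -4, - 2/7, 0, 1,1,5,7, 9 ]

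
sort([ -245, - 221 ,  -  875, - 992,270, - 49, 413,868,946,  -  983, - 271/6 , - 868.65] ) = [ - 992, - 983, - 875,-868.65 , - 245, - 221, - 49, - 271/6,270 , 413, 868, 946 ]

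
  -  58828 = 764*( - 77 ) 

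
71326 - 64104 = 7222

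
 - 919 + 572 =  - 347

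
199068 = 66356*3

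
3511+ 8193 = 11704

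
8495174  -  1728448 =6766726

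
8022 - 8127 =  - 105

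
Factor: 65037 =3^1*7^1*19^1 *163^1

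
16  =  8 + 8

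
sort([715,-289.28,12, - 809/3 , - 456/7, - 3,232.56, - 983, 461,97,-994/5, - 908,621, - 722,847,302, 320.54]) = [  -  983, - 908,- 722, - 289.28 , - 809/3, - 994/5, - 456/7, - 3 , 12,  97, 232.56, 302 , 320.54,461,621,715, 847 ] 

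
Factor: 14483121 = 3^1 * 4827707^1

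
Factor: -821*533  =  -13^1*41^1*821^1 = - 437593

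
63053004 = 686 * 91914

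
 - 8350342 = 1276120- 9626462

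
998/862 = 499/431 = 1.16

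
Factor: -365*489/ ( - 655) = 3^1*73^1*131^( - 1 )*163^1 = 35697/131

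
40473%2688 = 153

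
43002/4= 10750  +  1/2 = 10750.50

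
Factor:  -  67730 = -2^1*5^1*13^1 * 521^1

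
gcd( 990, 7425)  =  495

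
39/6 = 13/2 = 6.50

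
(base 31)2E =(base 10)76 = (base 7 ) 136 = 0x4c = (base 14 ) 56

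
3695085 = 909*4065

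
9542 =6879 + 2663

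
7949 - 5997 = 1952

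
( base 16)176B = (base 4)1131223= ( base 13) 2962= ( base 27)861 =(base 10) 5995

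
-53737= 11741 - 65478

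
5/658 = 5/658 = 0.01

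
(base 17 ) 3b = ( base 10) 62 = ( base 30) 22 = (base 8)76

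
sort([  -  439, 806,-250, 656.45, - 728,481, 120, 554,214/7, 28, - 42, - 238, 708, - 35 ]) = [ - 728,-439, - 250, - 238, - 42, - 35 , 28 , 214/7 , 120,481,554, 656.45 , 708,806 ]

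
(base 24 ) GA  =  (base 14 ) 202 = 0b110001010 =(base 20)je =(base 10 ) 394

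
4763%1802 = 1159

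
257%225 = 32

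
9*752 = 6768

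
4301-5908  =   - 1607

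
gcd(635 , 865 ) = 5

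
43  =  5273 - 5230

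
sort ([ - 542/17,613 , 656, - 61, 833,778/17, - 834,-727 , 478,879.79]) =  [ - 834,-727, -61,- 542/17, 778/17, 478,613, 656,833, 879.79]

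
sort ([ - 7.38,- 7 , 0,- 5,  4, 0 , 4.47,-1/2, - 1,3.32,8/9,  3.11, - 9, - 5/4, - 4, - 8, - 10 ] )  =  [ - 10, - 9, - 8, - 7.38, - 7, - 5, - 4, - 5/4, - 1, - 1/2, 0,0, 8/9, 3.11,3.32,4,4.47]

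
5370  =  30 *179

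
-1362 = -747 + - 615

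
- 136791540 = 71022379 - 207813919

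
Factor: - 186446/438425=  - 202/475  =  - 2^1 * 5^ ( - 2)*19^( - 1)*101^1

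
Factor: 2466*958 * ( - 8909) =  -  2^2*3^2*59^1 * 137^1*151^1 *479^1 = -21046871052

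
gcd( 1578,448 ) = 2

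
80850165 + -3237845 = 77612320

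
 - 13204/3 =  - 4402 + 2/3 =-  4401.33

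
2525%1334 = 1191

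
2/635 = 2/635 = 0.00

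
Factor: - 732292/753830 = - 2^1* 5^( - 1)*7^( - 1)*17^1 = - 34/35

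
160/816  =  10/51= 0.20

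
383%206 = 177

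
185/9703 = 185/9703 = 0.02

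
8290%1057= 891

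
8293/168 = 49+61/168 = 49.36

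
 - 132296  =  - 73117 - 59179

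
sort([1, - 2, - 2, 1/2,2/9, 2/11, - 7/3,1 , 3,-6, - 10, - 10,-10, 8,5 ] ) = [ - 10, - 10, - 10, - 6, - 7/3, - 2, - 2, 2/11, 2/9 , 1/2, 1, 1,3, 5,8 ]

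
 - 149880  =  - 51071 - 98809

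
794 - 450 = 344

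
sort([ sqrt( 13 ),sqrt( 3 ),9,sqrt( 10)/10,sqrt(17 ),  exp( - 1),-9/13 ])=[ - 9/13,sqrt( 10)/10, exp( - 1),sqrt( 3 ),sqrt( 13),sqrt( 17),9 ] 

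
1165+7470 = 8635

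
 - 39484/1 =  - 39484= -  39484.00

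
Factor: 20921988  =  2^2 * 3^1*881^1 * 1979^1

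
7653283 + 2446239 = 10099522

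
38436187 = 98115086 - 59678899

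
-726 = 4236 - 4962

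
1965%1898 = 67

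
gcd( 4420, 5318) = 2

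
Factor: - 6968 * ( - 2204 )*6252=96014914944 = 2^7*3^1 * 13^1*19^1*29^1*67^1 *521^1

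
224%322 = 224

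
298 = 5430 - 5132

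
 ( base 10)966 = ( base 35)RL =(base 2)1111000110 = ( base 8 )1706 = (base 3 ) 1022210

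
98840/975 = 19768/195 = 101.37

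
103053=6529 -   -  96524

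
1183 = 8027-6844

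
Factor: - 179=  - 179^1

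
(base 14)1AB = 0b101011011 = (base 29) BS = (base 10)347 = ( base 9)425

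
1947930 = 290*6717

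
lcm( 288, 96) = 288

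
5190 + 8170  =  13360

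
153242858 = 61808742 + 91434116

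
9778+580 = 10358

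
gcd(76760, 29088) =808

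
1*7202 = 7202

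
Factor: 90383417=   73^1*1238129^1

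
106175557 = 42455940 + 63719617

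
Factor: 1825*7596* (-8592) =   -  119108318400= -2^6*3^3*5^2*73^1*179^1* 211^1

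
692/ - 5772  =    -  1 + 1270/1443 = - 0.12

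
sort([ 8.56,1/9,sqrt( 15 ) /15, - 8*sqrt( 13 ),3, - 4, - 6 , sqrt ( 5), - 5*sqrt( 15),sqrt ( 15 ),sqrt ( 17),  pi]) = [ - 8*sqrt ( 13), - 5*sqrt( 15 ),-6, - 4,1/9,  sqrt( 15)/15,  sqrt (5),3, pi  ,  sqrt( 15),sqrt(17 ), 8.56 ]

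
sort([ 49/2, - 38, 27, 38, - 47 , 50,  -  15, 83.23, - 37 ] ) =[ - 47, - 38 ,- 37, - 15,  49/2, 27, 38, 50 , 83.23] 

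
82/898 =41/449= 0.09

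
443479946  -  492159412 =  - 48679466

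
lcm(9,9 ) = 9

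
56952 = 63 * 904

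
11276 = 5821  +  5455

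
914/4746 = 457/2373 = 0.19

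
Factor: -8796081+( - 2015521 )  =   - 10811602 = - 2^1  *317^1*17053^1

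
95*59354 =5638630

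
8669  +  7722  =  16391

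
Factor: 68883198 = 2^1*3^1*41^1* 280013^1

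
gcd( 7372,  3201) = 97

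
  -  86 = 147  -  233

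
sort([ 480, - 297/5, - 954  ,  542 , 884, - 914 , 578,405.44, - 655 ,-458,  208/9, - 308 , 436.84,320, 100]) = [ - 954 ,-914,-655, - 458, - 308 , - 297/5, 208/9,100 , 320 , 405.44,436.84, 480 , 542,578,884 ] 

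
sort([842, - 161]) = [ - 161,842]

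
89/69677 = 89/69677 =0.00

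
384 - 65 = 319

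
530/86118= 265/43059  =  0.01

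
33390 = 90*371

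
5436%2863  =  2573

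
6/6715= 6/6715 = 0.00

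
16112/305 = 16112/305 = 52.83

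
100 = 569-469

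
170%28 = 2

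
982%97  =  12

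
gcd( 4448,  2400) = 32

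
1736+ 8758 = 10494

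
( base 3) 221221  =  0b1010111100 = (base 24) 154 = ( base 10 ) 700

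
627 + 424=1051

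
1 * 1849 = 1849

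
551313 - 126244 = 425069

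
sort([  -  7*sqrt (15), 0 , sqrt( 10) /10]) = [  -  7*sqrt( 15),0, sqrt( 10)/10]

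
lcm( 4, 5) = 20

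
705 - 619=86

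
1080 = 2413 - 1333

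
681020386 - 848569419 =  - 167549033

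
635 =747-112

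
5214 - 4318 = 896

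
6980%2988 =1004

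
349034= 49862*7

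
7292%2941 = 1410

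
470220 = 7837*60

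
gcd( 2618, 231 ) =77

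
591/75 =197/25= 7.88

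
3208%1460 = 288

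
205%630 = 205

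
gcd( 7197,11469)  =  3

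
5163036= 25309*204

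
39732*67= 2662044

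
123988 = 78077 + 45911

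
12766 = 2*6383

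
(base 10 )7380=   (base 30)860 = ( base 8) 16324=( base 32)76K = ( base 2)1110011010100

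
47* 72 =3384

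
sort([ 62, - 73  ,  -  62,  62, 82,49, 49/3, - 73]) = [ - 73 , - 73, - 62,  49/3, 49 , 62 , 62, 82 ] 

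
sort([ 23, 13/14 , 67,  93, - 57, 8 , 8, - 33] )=[ - 57, - 33, 13/14,8, 8,23, 67, 93 ] 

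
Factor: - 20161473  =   - 3^1*17^1*395323^1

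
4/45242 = 2/22621  =  0.00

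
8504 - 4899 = 3605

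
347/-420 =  - 347/420 = - 0.83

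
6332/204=31 + 2/51 = 31.04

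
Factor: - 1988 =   -  2^2 * 7^1*71^1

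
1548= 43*36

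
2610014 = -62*(  -  42097 )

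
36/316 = 9/79 = 0.11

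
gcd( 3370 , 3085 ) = 5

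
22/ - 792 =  - 1/36 =-0.03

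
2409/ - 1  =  -2409 + 0/1  =  -2409.00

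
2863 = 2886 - 23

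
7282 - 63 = 7219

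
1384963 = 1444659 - 59696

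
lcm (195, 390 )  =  390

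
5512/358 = 2756/179 = 15.40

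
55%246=55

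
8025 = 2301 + 5724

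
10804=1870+8934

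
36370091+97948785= 134318876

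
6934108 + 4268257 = 11202365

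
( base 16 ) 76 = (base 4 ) 1312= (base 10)118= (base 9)141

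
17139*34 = 582726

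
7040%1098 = 452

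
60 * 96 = 5760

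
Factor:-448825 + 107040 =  - 5^1*17^1*4021^1 = -341785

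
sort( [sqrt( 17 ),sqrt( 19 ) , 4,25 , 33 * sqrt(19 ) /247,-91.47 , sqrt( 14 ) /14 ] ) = [ - 91.47  ,  sqrt( 14)/14,  33*sqrt (19)/247, 4, sqrt(17),sqrt( 19), 25]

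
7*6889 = 48223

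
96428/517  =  96428/517 = 186.51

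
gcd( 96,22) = 2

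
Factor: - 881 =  - 881^1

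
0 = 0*7755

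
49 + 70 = 119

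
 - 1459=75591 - 77050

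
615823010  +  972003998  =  1587827008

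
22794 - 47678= -24884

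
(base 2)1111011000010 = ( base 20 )JDE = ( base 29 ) 9AF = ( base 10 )7874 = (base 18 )1658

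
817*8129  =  6641393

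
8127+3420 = 11547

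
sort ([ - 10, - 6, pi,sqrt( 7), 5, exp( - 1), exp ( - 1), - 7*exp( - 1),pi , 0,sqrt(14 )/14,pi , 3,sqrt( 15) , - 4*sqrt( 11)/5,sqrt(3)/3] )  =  [ - 10, - 6,-4*sqrt ( 11) /5,-7*exp( - 1) , 0,sqrt( 14) /14, exp( - 1 ),exp(-1), sqrt( 3)/3 , sqrt ( 7),3, pi, pi,pi, sqrt( 15),5]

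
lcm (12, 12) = 12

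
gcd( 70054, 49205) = 1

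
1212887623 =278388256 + 934499367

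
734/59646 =367/29823  =  0.01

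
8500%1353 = 382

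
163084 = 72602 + 90482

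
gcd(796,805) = 1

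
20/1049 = 20/1049 = 0.02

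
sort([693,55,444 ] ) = [ 55,444,693]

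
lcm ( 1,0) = 0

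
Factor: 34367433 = 3^1* 11455811^1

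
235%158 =77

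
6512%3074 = 364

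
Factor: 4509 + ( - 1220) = 3289 = 11^1*13^1*23^1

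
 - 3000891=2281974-5282865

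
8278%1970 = 398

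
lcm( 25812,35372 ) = 955044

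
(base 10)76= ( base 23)37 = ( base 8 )114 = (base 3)2211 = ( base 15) 51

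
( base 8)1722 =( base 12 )696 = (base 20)28I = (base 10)978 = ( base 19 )2D9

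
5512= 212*26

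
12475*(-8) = - 99800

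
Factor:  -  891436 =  - 2^2* 7^1*13^1*31^1*79^1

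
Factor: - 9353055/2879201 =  - 3^1*5^1*13^( - 1)*221477^( - 1)* 623537^1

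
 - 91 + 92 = 1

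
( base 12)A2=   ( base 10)122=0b1111010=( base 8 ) 172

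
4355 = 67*65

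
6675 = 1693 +4982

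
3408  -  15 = 3393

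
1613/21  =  76 + 17/21 = 76.81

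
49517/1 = 49517 = 49517.00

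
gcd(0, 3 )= 3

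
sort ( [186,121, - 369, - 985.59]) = [ - 985.59, - 369,  121, 186] 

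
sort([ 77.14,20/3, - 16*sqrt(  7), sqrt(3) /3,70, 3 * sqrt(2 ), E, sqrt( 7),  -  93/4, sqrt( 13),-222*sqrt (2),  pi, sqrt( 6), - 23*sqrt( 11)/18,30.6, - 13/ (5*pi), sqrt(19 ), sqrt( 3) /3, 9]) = [ - 222*sqrt( 2), - 16*sqrt ( 7 ), - 93/4, - 23*sqrt(11 ) /18,-13/ ( 5*pi),sqrt( 3)/3,sqrt( 3 ) /3,sqrt( 6 ), sqrt (7), E, pi, sqrt( 13),3*sqrt(2)  ,  sqrt( 19), 20/3, 9,30.6,70, 77.14]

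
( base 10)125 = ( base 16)7D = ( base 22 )5f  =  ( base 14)8D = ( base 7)236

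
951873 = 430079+521794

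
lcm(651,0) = 0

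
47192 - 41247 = 5945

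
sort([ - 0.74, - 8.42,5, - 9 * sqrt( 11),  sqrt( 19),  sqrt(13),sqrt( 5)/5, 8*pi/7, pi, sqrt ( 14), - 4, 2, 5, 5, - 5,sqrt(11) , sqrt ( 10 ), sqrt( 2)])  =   [ - 9*sqrt( 11 ), - 8.42, - 5, - 4, - 0.74, sqrt( 5)/5,sqrt( 2), 2, pi, sqrt (10),sqrt( 11),  8*pi/7,sqrt( 13), sqrt( 14 ), sqrt( 19 ),5,5,5]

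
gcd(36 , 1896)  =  12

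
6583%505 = 18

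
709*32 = 22688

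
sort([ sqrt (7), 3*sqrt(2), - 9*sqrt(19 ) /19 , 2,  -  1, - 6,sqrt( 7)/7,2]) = [  -  6, - 9 * sqrt( 19)/19,  -  1,sqrt( 7) /7,2,2, sqrt( 7), 3*sqrt ( 2)] 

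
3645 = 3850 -205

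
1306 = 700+606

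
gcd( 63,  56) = 7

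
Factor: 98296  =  2^3*11^1*1117^1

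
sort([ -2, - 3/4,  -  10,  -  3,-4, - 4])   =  [ - 10, - 4, - 4,- 3,  -  2, - 3/4]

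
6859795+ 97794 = 6957589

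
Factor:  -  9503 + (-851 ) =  - 10354  =  - 2^1 * 31^1*167^1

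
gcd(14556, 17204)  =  4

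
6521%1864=929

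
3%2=1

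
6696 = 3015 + 3681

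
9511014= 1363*6978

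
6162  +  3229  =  9391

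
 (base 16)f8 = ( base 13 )161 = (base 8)370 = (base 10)248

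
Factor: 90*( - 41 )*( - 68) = 250920 = 2^3*3^2*5^1*17^1 * 41^1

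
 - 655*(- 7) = 4585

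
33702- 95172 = -61470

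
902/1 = 902 = 902.00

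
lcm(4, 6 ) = 12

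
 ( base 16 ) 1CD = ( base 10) 461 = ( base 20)131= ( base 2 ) 111001101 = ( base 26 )hj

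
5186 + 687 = 5873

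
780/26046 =130/4341=0.03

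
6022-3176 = 2846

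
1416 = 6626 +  - 5210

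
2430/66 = 36 + 9/11 = 36.82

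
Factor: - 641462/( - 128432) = 919/184  =  2^( - 3)*23^ (-1)*919^1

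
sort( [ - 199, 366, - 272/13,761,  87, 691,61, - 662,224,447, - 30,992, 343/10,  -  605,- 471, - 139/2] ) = [-662,-605, - 471,- 199, - 139/2, - 30 , - 272/13, 343/10,61, 87, 224,366, 447,691,  761, 992]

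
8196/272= 2049/68 = 30.13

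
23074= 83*278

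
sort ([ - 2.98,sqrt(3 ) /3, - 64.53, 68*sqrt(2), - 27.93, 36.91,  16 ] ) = [-64.53, - 27.93, - 2.98, sqrt(3 )/3, 16, 36.91, 68 *sqrt(2)]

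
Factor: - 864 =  - 2^5*3^3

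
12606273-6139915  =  6466358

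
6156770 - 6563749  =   - 406979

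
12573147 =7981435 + 4591712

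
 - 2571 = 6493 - 9064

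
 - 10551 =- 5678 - 4873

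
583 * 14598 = 8510634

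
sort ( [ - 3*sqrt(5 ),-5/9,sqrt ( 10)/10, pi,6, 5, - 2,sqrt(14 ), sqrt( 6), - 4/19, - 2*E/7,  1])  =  [ - 3*sqrt( 5), - 2,-2*E/7, - 5/9,  -  4/19, sqrt( 10 )/10,1,sqrt(6),pi,sqrt( 14), 5, 6 ] 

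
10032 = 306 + 9726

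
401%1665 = 401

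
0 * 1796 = 0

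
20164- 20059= 105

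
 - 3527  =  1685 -5212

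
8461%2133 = 2062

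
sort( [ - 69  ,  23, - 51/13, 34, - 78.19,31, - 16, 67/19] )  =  [-78.19,  -  69, - 16, - 51/13, 67/19, 23, 31, 34 ]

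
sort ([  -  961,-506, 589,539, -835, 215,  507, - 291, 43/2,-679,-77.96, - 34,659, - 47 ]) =[ - 961, - 835, - 679, - 506, - 291, - 77.96,-47, -34, 43/2,215, 507 , 539, 589, 659] 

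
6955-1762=5193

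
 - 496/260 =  - 2 + 6/65 = - 1.91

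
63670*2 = 127340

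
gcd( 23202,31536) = 18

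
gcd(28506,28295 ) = 1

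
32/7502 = 16/3751 = 0.00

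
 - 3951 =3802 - 7753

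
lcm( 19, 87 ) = 1653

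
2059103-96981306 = -94922203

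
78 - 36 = 42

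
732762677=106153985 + 626608692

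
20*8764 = 175280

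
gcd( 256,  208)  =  16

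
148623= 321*463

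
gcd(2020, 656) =4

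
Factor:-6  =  -2^1*3^1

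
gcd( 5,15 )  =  5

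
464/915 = 464/915 = 0.51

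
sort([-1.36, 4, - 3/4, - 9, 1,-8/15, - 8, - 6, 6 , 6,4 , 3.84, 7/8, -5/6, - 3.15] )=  [ - 9, - 8 ,-6, - 3.15,-1.36,-5/6,-3/4, - 8/15,7/8, 1, 3.84,4,4, 6 , 6] 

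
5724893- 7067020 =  - 1342127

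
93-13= 80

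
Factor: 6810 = 2^1 * 3^1 * 5^1*227^1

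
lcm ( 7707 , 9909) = 69363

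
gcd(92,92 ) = 92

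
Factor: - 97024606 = - 2^1*7^2* 31^1 * 109^1*293^1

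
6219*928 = 5771232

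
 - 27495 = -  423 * 65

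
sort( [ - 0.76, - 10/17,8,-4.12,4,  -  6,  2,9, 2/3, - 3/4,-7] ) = [-7,-6, - 4.12,- 0.76, - 3/4 , - 10/17,2/3, 2,4,8 , 9] 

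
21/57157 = 21/57157 = 0.00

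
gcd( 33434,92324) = 2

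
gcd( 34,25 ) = 1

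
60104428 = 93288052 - 33183624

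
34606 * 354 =12250524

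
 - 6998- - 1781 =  - 5217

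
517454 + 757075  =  1274529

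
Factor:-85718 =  - 2^1*42859^1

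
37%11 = 4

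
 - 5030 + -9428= -14458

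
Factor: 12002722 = 2^1*331^1*18131^1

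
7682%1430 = 532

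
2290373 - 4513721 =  - 2223348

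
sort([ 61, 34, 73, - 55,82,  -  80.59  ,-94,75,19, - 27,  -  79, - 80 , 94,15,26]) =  [ - 94, - 80.59,  -  80 , - 79,-55,-27,15,  19, 26,34, 61,73,75, 82,  94] 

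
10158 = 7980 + 2178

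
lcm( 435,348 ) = 1740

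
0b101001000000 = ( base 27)3g5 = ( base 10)2624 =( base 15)b9e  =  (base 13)126b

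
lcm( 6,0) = 0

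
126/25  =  5 + 1/25 = 5.04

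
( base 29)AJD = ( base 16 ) 230E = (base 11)6819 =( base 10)8974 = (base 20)128e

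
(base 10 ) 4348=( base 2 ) 1000011111100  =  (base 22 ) 8LE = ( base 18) D7A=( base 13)1c96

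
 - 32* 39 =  - 1248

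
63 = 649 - 586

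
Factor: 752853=3^1*250951^1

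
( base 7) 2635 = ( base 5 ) 13011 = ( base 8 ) 1756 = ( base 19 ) 2EI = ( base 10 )1006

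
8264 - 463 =7801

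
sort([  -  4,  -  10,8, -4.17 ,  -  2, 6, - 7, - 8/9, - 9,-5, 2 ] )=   [-10,-9 , - 7, - 5,  -  4.17, - 4, - 2 ,-8/9, 2 , 6, 8] 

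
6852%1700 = 52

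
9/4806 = 1/534 = 0.00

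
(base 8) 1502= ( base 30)ro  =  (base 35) nt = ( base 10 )834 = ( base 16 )342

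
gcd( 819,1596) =21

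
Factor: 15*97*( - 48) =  - 69840=- 2^4*3^2*5^1*97^1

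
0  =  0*93828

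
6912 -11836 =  - 4924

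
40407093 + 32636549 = 73043642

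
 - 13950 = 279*( - 50 )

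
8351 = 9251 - 900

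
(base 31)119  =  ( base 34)TF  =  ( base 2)1111101001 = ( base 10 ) 1001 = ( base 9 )1332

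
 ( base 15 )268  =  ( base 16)224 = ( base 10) 548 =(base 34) g4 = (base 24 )mk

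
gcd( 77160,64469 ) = 1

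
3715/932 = 3715/932 = 3.99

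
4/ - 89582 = -2/44791 = - 0.00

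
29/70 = 29/70 = 0.41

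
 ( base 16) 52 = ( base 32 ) 2i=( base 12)6a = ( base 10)82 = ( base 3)10001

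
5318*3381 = 17980158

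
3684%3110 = 574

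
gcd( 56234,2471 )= 1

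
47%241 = 47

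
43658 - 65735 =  - 22077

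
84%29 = 26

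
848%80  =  48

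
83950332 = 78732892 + 5217440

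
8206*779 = 6392474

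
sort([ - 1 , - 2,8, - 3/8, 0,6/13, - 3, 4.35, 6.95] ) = [  -  3, - 2 , -1,-3/8,0,6/13,4.35, 6.95,8]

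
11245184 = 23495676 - 12250492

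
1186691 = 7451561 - 6264870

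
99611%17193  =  13646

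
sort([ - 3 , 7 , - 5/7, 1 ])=[ - 3,-5/7, 1,7 ]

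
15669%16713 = 15669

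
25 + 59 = 84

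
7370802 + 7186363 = 14557165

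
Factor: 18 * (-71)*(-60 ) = 76680 = 2^3*3^3*5^1* 71^1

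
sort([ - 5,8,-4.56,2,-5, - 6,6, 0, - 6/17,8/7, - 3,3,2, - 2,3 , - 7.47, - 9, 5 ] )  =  [ - 9, - 7.47, - 6, - 5, - 5, - 4.56, - 3, - 2, - 6/17,0, 8/7,2, 2,3,3,5,6, 8]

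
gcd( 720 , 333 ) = 9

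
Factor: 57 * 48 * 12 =32832 = 2^6*3^3* 19^1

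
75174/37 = 75174/37 = 2031.73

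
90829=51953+38876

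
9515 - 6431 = 3084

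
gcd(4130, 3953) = 59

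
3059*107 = 327313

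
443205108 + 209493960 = 652699068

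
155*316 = 48980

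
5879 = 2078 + 3801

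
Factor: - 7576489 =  - 83^1*91283^1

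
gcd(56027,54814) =1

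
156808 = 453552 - 296744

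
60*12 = 720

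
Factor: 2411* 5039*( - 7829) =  - 95114748041 = - 2411^1*5039^1*7829^1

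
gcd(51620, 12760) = 580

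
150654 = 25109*6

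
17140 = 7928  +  9212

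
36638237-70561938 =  - 33923701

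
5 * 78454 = 392270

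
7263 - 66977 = -59714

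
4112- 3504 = 608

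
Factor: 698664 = 2^3*3^1* 43^1*677^1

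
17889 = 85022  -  67133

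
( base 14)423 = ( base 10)815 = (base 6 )3435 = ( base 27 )135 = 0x32F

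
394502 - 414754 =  - 20252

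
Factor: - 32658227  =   - 7^1 *4665461^1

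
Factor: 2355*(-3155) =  - 3^1*5^2 * 157^1*631^1 = - 7430025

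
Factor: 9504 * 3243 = 30821472 = 2^5*3^4*11^1*23^1*47^1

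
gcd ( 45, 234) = 9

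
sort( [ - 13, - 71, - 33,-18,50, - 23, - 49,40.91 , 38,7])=[ - 71, - 49, - 33, - 23, - 18, - 13,7,38,40.91, 50]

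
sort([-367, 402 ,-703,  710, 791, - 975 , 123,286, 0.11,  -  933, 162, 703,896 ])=[ - 975, - 933,  -  703,-367, 0.11, 123, 162, 286, 402,703, 710, 791,896]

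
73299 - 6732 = 66567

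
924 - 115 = 809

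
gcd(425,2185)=5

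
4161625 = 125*33293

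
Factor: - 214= - 2^1 * 107^1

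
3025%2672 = 353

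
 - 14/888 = -7/444 = - 0.02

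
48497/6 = 48497/6= 8082.83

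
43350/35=8670/7= 1238.57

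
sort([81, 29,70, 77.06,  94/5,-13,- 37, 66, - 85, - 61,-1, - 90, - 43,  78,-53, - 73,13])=[ - 90, - 85, - 73,-61, - 53,-43, - 37, - 13, - 1,13, 94/5, 29, 66, 70,77.06, 78, 81] 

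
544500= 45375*12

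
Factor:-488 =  - 2^3*61^1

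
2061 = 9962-7901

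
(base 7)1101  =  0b110001001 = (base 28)E1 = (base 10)393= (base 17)162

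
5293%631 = 245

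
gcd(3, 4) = 1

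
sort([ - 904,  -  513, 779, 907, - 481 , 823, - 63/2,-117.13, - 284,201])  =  [ - 904,-513, - 481, - 284, - 117.13, - 63/2, 201,  779,823,907]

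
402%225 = 177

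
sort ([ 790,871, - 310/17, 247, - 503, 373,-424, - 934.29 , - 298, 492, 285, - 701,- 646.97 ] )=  [-934.29, - 701 , - 646.97, - 503, -424, - 298, - 310/17, 247,285,373,492, 790,  871] 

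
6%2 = 0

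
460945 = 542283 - 81338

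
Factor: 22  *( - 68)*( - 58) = 2^4*11^1*17^1*29^1= 86768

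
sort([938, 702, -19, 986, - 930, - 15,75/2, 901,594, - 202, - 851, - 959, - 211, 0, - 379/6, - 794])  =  [ - 959, - 930, - 851, - 794,-211, - 202, -379/6, - 19, - 15, 0, 75/2,594,702,  901,938,986 ]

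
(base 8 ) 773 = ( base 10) 507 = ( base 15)23C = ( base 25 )k7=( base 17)1CE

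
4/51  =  4/51 = 0.08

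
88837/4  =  22209 + 1/4=22209.25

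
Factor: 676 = 2^2*13^2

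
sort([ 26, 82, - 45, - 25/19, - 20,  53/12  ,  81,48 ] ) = [ - 45, - 20, - 25/19, 53/12,26, 48  ,  81,82] 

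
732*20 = 14640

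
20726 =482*43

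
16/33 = 16/33= 0.48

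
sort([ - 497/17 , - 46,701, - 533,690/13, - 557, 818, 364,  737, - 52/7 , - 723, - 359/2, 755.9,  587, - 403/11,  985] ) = [ - 723, -557, - 533, - 359/2, - 46,  -  403/11, - 497/17, - 52/7,  690/13, 364, 587,  701,  737,755.9, 818,  985]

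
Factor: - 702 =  - 2^1*3^3 * 13^1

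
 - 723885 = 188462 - 912347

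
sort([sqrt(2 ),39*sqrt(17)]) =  [ sqrt(2 ), 39*sqrt(17 ) ] 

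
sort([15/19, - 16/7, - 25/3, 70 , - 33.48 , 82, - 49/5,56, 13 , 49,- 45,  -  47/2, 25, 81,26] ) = [ -45, - 33.48, - 47/2,-49/5 , - 25/3,-16/7, 15/19, 13, 25, 26,49, 56, 70,81, 82] 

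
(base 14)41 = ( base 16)39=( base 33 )1o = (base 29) 1S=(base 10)57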